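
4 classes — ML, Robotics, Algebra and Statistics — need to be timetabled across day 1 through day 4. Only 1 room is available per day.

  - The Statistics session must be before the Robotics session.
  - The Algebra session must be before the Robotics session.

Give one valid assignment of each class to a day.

Statistics in day 2; Algebra in day 1; ML in day 4; Robotics in day 3

Checking: Statistics(day 2) before Robotics(day 3); Algebra(day 1) before Robotics(day 3); max 1 per day (cap 1).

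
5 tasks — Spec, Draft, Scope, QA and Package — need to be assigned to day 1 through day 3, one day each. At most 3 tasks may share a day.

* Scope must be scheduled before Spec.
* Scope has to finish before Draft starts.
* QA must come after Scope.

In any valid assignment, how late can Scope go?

Downstream work caps Scope at day 2.
Scope at day 2 is achievable: Spec -> day 3; Package -> day 1; Draft -> day 3; Scope -> day 2; QA -> day 3.

day 2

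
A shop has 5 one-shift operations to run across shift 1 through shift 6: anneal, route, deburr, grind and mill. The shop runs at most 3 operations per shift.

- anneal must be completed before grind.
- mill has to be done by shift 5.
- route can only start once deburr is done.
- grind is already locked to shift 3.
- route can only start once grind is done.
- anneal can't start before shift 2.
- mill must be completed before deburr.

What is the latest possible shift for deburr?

shift 5

Precedence pushes deburr to at least shift 2; downstream work caps deburr at shift 5.
deburr at shift 5 is achievable: anneal=shift 2; mill=shift 1; deburr=shift 5; grind=shift 3; route=shift 6.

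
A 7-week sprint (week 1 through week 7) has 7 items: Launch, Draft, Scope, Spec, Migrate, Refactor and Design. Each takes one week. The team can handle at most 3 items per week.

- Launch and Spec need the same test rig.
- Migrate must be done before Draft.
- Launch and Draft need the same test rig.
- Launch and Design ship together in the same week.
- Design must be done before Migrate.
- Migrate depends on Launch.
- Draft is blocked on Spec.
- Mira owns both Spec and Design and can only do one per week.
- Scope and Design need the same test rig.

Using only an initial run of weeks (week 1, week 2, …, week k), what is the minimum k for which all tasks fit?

The precedence chain requires at least 3 distinct weeks.
With at most 3 per week and 7 tasks, at least 3 weeks are needed.
3 works (last occupied week: week 3): for example Design=week 1; Refactor=week 1; Launch=week 1; Migrate=week 2; Draft=week 3; Spec=week 2; Scope=week 2.

3 weeks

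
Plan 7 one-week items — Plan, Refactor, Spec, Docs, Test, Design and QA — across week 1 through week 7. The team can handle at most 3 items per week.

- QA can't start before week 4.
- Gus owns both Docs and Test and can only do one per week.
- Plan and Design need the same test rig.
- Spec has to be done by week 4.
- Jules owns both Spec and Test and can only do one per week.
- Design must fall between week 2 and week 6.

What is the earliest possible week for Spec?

Spec's own window allows nothing later than week 4.
Spec at week 1 is achievable: QA in week 4; Spec in week 1; Refactor in week 1; Docs in week 2; Plan in week 1; Test in week 3; Design in week 2.

week 1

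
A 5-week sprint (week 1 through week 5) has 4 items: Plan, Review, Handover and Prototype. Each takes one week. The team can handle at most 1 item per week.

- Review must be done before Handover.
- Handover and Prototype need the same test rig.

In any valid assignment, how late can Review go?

Downstream work caps Review at week 4.
Review at week 4 is achievable: Review -> week 4, Plan -> week 1, Handover -> week 5, Prototype -> week 2.

week 4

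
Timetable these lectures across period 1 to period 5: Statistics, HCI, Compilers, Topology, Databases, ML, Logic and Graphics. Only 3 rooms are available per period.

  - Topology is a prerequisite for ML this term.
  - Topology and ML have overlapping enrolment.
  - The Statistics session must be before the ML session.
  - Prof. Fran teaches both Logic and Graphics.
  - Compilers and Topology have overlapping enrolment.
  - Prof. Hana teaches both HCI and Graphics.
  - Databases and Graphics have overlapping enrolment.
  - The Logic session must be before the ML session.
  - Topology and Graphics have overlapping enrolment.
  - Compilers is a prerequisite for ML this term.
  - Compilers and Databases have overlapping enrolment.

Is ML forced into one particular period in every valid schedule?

ML can be period 3 (e.g. HCI=period 2; Graphics=period 3; ML=period 3; Statistics=period 1; Logic=period 1; Databases=period 2; Compilers=period 1; Topology=period 2) or period 4 (e.g. Topology -> period 2, Logic -> period 1, Graphics -> period 3, Statistics -> period 1, Databases -> period 2, ML -> period 4, Compilers -> period 1, HCI -> period 2).

No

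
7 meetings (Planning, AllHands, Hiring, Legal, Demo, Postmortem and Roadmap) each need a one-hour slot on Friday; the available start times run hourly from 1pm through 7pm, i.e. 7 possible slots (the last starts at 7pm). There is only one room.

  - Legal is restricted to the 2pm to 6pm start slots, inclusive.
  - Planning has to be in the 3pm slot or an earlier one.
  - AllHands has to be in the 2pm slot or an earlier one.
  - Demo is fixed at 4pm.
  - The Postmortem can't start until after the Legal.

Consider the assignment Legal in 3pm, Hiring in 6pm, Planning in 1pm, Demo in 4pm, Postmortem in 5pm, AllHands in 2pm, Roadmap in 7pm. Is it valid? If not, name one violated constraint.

Valid

The Postmortem can't start until after the Legal — holds.
Planning has to be in the 3pm slot or an earlier one — holds.
Legal is restricted to the 2pm to 6pm start slots, inclusive — holds.
There is only one room — holds.
AllHands has to be in the 2pm slot or an earlier one — holds.
Demo is fixed at 4pm — holds.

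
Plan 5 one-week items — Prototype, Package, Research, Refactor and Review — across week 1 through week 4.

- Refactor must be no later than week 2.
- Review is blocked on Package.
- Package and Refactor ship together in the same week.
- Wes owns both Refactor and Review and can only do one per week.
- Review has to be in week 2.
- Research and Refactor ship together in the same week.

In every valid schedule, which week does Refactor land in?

week 1

Refactor's window is week 1–week 2.
Review is fixed at week 2, and Refactor can't share a week with Review.
So Refactor must be week 1.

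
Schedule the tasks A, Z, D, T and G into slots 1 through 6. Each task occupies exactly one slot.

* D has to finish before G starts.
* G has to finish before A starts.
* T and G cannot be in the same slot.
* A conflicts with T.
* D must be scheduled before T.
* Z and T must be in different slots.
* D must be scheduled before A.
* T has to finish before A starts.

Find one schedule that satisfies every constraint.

Z=1; G=3; T=2; D=1; A=4

Checking: D(1) before G(3); D(1) before T(2); G(3) before A(4); D(1) before A(4); T(2) before A(4); T(2) != G(3); A(4) != T(2); Z(1) != T(2).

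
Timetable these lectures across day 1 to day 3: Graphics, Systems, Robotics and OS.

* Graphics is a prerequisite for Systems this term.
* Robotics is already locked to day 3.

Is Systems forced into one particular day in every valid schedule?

Systems can be day 2 (e.g. OS in day 1, Robotics in day 3, Systems in day 2, Graphics in day 1) or day 3 (e.g. Robotics -> day 3; OS -> day 1; Systems -> day 3; Graphics -> day 1).

No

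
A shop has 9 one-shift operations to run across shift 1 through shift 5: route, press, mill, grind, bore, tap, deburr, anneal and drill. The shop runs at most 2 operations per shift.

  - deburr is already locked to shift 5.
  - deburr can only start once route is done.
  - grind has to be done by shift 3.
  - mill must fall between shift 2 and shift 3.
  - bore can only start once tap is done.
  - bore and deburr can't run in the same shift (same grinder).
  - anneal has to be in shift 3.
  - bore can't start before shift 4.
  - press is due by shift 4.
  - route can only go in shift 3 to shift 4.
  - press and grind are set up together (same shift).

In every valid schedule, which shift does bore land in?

bore's window is shift 4–shift 5.
deburr is fixed at shift 5, and bore can't share a shift with deburr.
So bore must be shift 4.

shift 4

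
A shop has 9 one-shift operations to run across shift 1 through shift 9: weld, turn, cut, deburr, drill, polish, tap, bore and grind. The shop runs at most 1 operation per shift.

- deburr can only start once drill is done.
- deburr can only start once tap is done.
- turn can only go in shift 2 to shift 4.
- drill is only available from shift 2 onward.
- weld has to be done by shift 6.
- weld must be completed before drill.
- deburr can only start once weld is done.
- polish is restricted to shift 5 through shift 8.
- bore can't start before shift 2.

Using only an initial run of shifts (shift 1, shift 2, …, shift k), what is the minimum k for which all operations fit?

9

The precedence chain requires at least 3 distinct shifts.
With at most 1 per shift and 9 operations, at least 9 shifts are needed.
polish can't be placed before shift 5, so the schedule must run through at least shift 5.
9 works (last occupied shift: shift 9): for example tap -> shift 6; turn -> shift 2; cut -> shift 8; polish -> shift 5; grind -> shift 9; bore -> shift 4; weld -> shift 1; drill -> shift 3; deburr -> shift 7.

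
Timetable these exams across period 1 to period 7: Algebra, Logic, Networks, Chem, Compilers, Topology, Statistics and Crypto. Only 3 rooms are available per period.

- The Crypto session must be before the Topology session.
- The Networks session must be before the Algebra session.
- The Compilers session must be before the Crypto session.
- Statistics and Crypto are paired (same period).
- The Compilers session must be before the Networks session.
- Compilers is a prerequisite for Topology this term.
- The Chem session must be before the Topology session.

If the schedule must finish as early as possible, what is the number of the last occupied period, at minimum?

3

The precedence chain requires at least 3 distinct periods.
With at most 3 per period and 8 exams, at least 3 periods are needed.
3 works (last occupied period: period 3): for example Topology in period 3, Algebra in period 3, Statistics in period 2, Networks in period 2, Compilers in period 1, Chem in period 1, Crypto in period 2, Logic in period 1.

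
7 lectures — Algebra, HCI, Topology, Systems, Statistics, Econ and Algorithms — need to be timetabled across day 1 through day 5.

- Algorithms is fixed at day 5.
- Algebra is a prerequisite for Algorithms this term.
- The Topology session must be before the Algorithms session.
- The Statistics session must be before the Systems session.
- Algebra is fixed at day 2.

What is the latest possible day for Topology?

day 4

Downstream work caps Topology at day 4.
Topology at day 4 is achievable: Topology=day 4; Systems=day 2; HCI=day 1; Algebra=day 2; Statistics=day 1; Econ=day 1; Algorithms=day 5.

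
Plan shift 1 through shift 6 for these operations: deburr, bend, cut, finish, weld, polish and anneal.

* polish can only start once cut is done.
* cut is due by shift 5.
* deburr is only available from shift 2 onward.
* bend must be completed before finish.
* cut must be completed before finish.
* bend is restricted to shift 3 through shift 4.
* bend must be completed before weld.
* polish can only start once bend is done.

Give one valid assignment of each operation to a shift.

deburr -> shift 2; cut -> shift 1; bend -> shift 3; polish -> shift 4; weld -> shift 4; finish -> shift 4; anneal -> shift 1

Checking: cut(shift 1) before finish(shift 4); bend(shift 3) before polish(shift 4); bend(shift 3) before finish(shift 4); bend(shift 3) before weld(shift 4); cut(shift 1) before polish(shift 4); bend=shift 3 in [shift 3,shift 4]; cut=shift 1 in [shift 1,shift 5]; deburr=shift 2 in [shift 2,shift 6].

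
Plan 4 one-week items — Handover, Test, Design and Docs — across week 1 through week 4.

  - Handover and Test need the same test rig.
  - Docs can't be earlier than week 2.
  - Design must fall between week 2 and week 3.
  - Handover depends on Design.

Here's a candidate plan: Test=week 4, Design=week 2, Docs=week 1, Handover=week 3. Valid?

Design must fall between week 2 and week 3 — holds.
Handover and Test need the same test rig — holds.
Docs can't be earlier than week 2 — violated.
Handover depends on Design — holds.

Invalid. Docs can't be earlier than week 2.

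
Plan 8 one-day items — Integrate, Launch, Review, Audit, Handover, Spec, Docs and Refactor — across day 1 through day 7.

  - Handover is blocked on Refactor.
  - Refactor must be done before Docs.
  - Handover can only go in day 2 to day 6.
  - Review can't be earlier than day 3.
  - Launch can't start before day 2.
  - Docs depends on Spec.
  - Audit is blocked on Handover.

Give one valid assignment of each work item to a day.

Integrate -> day 1; Refactor -> day 1; Spec -> day 1; Docs -> day 2; Launch -> day 2; Audit -> day 3; Handover -> day 2; Review -> day 3

Checking: Refactor(day 1) before Handover(day 2); Handover(day 2) before Audit(day 3); Refactor(day 1) before Docs(day 2); Spec(day 1) before Docs(day 2); Launch=day 2 in [day 2,day 7]; Review=day 3 in [day 3,day 7]; Handover=day 2 in [day 2,day 6].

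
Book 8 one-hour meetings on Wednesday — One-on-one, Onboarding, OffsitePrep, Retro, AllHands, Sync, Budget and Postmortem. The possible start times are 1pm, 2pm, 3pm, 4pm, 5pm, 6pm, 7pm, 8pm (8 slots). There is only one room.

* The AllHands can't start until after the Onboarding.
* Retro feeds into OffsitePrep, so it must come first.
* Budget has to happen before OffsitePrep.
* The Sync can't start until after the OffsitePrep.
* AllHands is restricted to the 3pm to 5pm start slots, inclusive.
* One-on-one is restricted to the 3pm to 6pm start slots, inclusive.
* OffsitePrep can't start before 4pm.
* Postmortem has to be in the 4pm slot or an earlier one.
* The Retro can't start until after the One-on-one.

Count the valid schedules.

32

Splitting on One-on-one: it can be 3pm (12), 4pm (10), 5pm (10). Listing each branch's schedules as (Onboarding, OffsitePrep, Retro, AllHands, Sync, Budget, Postmortem):
One-on-one=3pm: (1pm,7pm,4pm,5pm,8pm,6pm,2pm) (1pm,7pm,5pm,4pm,8pm,6pm,2pm) (1pm,7pm,6pm,4pm,8pm,5pm,2pm) (1pm,7pm,6pm,5pm,8pm,2pm,4pm) (1pm,7pm,6pm,5pm,8pm,4pm,2pm) (2pm,7pm,4pm,5pm,8pm,6pm,1pm) (2pm,7pm,5pm,4pm,8pm,6pm,1pm) (2pm,7pm,6pm,4pm,8pm,5pm,1pm) (2pm,7pm,6pm,5pm,8pm,1pm,4pm) (2pm,7pm,6pm,5pm,8pm,4pm,1pm) (4pm,7pm,6pm,5pm,8pm,1pm,2pm) (4pm,7pm,6pm,5pm,8pm,2pm,1pm) — 12.
One-on-one=4pm: (1pm,7pm,5pm,3pm,8pm,6pm,2pm) (1pm,7pm,6pm,3pm,8pm,5pm,2pm) (1pm,7pm,6pm,5pm,8pm,2pm,3pm) (1pm,7pm,6pm,5pm,8pm,3pm,2pm) (2pm,7pm,5pm,3pm,8pm,6pm,1pm) (2pm,7pm,6pm,3pm,8pm,5pm,1pm) (2pm,7pm,6pm,5pm,8pm,1pm,3pm) (2pm,7pm,6pm,5pm,8pm,3pm,1pm) (3pm,7pm,6pm,5pm,8pm,1pm,2pm) (3pm,7pm,6pm,5pm,8pm,2pm,1pm) — 10.
One-on-one=5pm: (1pm,7pm,6pm,3pm,8pm,2pm,4pm) (1pm,7pm,6pm,3pm,8pm,4pm,2pm) (1pm,7pm,6pm,4pm,8pm,2pm,3pm) (1pm,7pm,6pm,4pm,8pm,3pm,2pm) (2pm,7pm,6pm,3pm,8pm,1pm,4pm) (2pm,7pm,6pm,3pm,8pm,4pm,1pm) (2pm,7pm,6pm,4pm,8pm,1pm,3pm) (2pm,7pm,6pm,4pm,8pm,3pm,1pm) (3pm,7pm,6pm,4pm,8pm,1pm,2pm) (3pm,7pm,6pm,4pm,8pm,2pm,1pm) — 10.
Summing: 12 + 10 + 10 = 32.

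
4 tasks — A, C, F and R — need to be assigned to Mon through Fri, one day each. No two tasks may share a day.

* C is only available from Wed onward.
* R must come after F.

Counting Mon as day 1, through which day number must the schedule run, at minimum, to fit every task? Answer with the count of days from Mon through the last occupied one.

4 days

The precedence chain requires at least 2 distinct days.
With at most 1 per day and 4 tasks, at least 4 days are needed.
C can't be placed before Wed — that is day 3 counting from Mon — so the schedule must run through at least 3 days.
4 works (last occupied day: Thu): for example C=Wed, R=Tue, A=Thu, F=Mon.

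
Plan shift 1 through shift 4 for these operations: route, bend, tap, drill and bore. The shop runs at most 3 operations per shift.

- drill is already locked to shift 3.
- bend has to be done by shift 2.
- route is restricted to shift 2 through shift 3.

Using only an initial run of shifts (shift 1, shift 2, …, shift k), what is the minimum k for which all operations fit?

With at most 3 per shift and 5 operations, at least 2 shifts are needed.
drill can't be placed before shift 3, so the schedule must run through at least shift 3.
3 works (last occupied shift: shift 3): for example tap=shift 1, drill=shift 3, bend=shift 1, route=shift 2, bore=shift 1.

3 shifts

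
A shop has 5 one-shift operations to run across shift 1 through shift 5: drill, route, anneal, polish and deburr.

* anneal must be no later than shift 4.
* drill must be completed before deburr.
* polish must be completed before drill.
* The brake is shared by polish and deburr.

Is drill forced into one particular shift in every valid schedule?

No

drill can be shift 2 (e.g. route=shift 1; deburr=shift 3; anneal=shift 1; drill=shift 2; polish=shift 1) or shift 3 (e.g. route=shift 1; anneal=shift 1; drill=shift 3; polish=shift 1; deburr=shift 4).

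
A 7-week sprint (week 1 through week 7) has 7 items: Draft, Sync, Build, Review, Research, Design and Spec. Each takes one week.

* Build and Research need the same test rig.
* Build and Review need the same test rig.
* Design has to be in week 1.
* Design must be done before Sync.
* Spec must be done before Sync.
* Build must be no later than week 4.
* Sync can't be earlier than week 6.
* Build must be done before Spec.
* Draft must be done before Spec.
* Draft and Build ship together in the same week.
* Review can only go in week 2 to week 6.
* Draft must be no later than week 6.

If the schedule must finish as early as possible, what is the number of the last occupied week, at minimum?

week 6

The precedence chain requires at least 3 distinct weeks.
Sync can't be placed before week 6, so the schedule must run through at least week 6.
6 works (last occupied week: week 6): for example Research -> week 2, Draft -> week 1, Review -> week 2, Build -> week 1, Sync -> week 6, Design -> week 1, Spec -> week 2.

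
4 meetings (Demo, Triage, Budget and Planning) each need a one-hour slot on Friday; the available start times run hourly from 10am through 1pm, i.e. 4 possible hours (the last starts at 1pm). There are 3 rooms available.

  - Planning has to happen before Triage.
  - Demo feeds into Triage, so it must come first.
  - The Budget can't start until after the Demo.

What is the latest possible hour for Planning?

Downstream work caps Planning at 12pm.
Planning at 12pm is achievable: Budget=11am; Demo=10am; Planning=12pm; Triage=1pm.

12pm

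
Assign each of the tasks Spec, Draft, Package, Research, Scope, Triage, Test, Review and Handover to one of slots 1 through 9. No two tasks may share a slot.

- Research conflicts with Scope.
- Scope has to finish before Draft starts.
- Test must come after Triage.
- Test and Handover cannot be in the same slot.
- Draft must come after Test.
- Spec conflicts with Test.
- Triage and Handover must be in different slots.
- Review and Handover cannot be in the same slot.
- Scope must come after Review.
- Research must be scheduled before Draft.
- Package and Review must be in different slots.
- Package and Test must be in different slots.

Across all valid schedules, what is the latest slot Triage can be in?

Downstream work caps Triage at 7.
Triage at 7 is achievable: Handover=6, Scope=2, Review=1, Package=5, Test=8, Spec=4, Draft=9, Research=3, Triage=7.

7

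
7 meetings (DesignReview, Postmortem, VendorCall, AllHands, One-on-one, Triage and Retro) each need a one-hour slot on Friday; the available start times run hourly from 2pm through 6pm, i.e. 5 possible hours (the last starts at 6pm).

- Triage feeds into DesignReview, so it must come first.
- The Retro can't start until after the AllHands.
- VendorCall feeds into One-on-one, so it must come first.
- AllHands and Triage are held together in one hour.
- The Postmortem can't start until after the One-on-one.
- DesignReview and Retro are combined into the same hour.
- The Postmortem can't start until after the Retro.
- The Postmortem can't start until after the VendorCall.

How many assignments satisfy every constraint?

46

Splitting on DesignReview: it can be 3pm (10), 4pm (18), 5pm (18). Listing each branch's schedules as (Postmortem, VendorCall, AllHands, One-on-one, Triage, Retro):
DesignReview=3pm: (4pm,2pm,2pm,3pm,2pm,3pm) (5pm,2pm,2pm,3pm,2pm,3pm) (5pm,2pm,2pm,4pm,2pm,3pm) (5pm,3pm,2pm,4pm,2pm,3pm) (6pm,2pm,2pm,3pm,2pm,3pm) (6pm,2pm,2pm,4pm,2pm,3pm) (6pm,2pm,2pm,5pm,2pm,3pm) (6pm,3pm,2pm,4pm,2pm,3pm) (6pm,3pm,2pm,5pm,2pm,3pm) (6pm,4pm,2pm,5pm,2pm,3pm) — 10.
DesignReview=4pm: (5pm,2pm,2pm,3pm,2pm,4pm) (5pm,2pm,2pm,4pm,2pm,4pm) (5pm,2pm,3pm,3pm,3pm,4pm) (5pm,2pm,3pm,4pm,3pm,4pm) (5pm,3pm,2pm,4pm,2pm,4pm) (5pm,3pm,3pm,4pm,3pm,4pm) (6pm,2pm,2pm,3pm,2pm,4pm) (6pm,2pm,2pm,4pm,2pm,4pm) (6pm,2pm,2pm,5pm,2pm,4pm) (6pm,2pm,3pm,3pm,3pm,4pm) (6pm,2pm,3pm,4pm,3pm,4pm) (6pm,2pm,3pm,5pm,3pm,4pm) (6pm,3pm,2pm,4pm,2pm,4pm) (6pm,3pm,2pm,5pm,2pm,4pm) (6pm,3pm,3pm,4pm,3pm,4pm) (6pm,3pm,3pm,5pm,3pm,4pm) (6pm,4pm,2pm,5pm,2pm,4pm) (6pm,4pm,3pm,5pm,3pm,4pm) — 18.
DesignReview=5pm: (6pm,2pm,2pm,3pm,2pm,5pm) (6pm,2pm,2pm,4pm,2pm,5pm) (6pm,2pm,2pm,5pm,2pm,5pm) (6pm,2pm,3pm,3pm,3pm,5pm) (6pm,2pm,3pm,4pm,3pm,5pm) (6pm,2pm,3pm,5pm,3pm,5pm) (6pm,2pm,4pm,3pm,4pm,5pm) (6pm,2pm,4pm,4pm,4pm,5pm) (6pm,2pm,4pm,5pm,4pm,5pm) (6pm,3pm,2pm,4pm,2pm,5pm) (6pm,3pm,2pm,5pm,2pm,5pm) (6pm,3pm,3pm,4pm,3pm,5pm) (6pm,3pm,3pm,5pm,3pm,5pm) (6pm,3pm,4pm,4pm,4pm,5pm) (6pm,3pm,4pm,5pm,4pm,5pm) (6pm,4pm,2pm,5pm,2pm,5pm) (6pm,4pm,3pm,5pm,3pm,5pm) (6pm,4pm,4pm,5pm,4pm,5pm) — 18.
Summing: 10 + 18 + 18 = 46.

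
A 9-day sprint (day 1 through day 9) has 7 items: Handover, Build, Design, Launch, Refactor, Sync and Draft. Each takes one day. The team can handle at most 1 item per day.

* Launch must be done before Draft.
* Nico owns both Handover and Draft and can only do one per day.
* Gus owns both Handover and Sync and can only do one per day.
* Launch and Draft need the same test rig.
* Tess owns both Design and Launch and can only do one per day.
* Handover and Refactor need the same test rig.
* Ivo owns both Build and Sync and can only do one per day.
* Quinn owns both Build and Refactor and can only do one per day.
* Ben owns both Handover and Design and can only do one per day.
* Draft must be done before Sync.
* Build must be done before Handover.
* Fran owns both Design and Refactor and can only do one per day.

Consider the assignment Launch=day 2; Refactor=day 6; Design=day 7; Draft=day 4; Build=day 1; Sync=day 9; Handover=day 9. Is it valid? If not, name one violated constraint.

No — it violates: Gus owns both Handover and Sync and can only do one per day

Fran owns both Design and Refactor and can only do one per day — holds.
Ben owns both Handover and Design and can only do one per day — holds.
Handover and Refactor need the same test rig — holds.
Ivo owns both Build and Sync and can only do one per day — holds.
Draft must be done before Sync — holds.
Gus owns both Handover and Sync and can only do one per day — violated.
Launch must be done before Draft — holds.
Build must be done before Handover — holds.
Nico owns both Handover and Draft and can only do one per day — holds.
Launch and Draft need the same test rig — holds.
Tess owns both Design and Launch and can only do one per day — holds.
The team can handle at most 1 item per day — violated.
Quinn owns both Build and Refactor and can only do one per day — holds.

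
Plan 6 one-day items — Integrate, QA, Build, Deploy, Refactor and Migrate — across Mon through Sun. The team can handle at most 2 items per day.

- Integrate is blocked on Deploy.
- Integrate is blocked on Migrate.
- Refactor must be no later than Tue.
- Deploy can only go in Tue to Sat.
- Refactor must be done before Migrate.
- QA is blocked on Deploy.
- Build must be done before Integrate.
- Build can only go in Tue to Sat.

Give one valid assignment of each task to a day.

Refactor in Mon, Build in Tue, Migrate in Wed, Deploy in Tue, Integrate in Thu, QA in Wed

Checking: Migrate(Wed) before Integrate(Thu); Build(Tue) before Integrate(Thu); Refactor(Mon) before Migrate(Wed); Deploy(Tue) before QA(Wed); Deploy(Tue) before Integrate(Thu); Deploy=Tue in [Tue,Sat]; Build=Tue in [Tue,Sat]; Refactor=Mon in [Mon,Tue]; max 2 per day (cap 2).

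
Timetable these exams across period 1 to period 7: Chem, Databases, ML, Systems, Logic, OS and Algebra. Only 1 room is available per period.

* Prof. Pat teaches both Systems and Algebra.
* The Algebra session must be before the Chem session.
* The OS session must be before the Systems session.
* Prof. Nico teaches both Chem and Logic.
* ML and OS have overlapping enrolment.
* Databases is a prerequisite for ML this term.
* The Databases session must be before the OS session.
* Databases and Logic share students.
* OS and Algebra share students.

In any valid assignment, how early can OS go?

Precedence pushes OS to at least period 2; downstream work caps OS at period 6.
OS at period 2 is achievable: Systems in period 6, Chem in period 4, ML in period 5, Databases in period 1, Logic in period 7, Algebra in period 3, OS in period 2.

period 2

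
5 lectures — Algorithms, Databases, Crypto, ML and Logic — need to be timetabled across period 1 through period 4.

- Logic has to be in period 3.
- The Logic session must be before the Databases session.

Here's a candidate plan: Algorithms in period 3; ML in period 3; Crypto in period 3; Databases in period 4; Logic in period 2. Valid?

The Logic session must be before the Databases session — holds.
Logic has to be in period 3 — violated.

Invalid. Logic has to be in period 3.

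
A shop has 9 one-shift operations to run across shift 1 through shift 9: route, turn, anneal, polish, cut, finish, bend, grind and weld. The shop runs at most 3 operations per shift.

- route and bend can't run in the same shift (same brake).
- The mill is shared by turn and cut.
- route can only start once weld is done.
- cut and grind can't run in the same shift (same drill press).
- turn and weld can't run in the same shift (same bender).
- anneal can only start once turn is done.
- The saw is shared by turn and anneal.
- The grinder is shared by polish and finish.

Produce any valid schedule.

finish -> shift 2, turn -> shift 2, route -> shift 2, polish -> shift 1, weld -> shift 1, grind -> shift 3, anneal -> shift 3, cut -> shift 1, bend -> shift 3

Checking: weld(shift 1) before route(shift 2); turn(shift 2) before anneal(shift 3); turn(shift 2) != cut(shift 1); route(shift 2) != bend(shift 3); turn(shift 2) != weld(shift 1); cut(shift 1) != grind(shift 3); turn(shift 2) != anneal(shift 3); polish(shift 1) != finish(shift 2); max 3 per shift (cap 3).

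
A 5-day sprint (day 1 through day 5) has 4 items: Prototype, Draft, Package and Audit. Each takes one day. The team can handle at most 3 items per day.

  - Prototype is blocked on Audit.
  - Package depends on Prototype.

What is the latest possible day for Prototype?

Precedence pushes Prototype to at least day 2; downstream work caps Prototype at day 4.
Prototype at day 4 is achievable: Prototype in day 4; Package in day 5; Draft in day 1; Audit in day 1.

day 4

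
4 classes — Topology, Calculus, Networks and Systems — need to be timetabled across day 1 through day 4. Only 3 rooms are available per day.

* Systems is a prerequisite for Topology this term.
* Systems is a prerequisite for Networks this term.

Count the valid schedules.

56

Splitting on Topology: it can be day 2 (12), day 3 (20), day 4 (24). Listing each branch's schedules as (Calculus, Networks, Systems) by day number:
Topology=day 2: (1,2,1) (1,3,1) (1,4,1) (2,2,1) (2,3,1) (2,4,1) (3,2,1) (3,3,1) (3,4,1) (4,2,1) (4,3,1) (4,4,1) — 12.
Topology=day 3: (1,2,1) (1,3,1) (1,3,2) (1,4,1) (1,4,2) (2,2,1) (2,3,1) (2,3,2) (2,4,1) (2,4,2) (3,2,1) (3,3,1) (3,3,2) (3,4,1) (3,4,2) (4,2,1) (4,3,1) (4,3,2) (4,4,1) (4,4,2) — 20.
Topology=day 4: (1,2,1) (1,3,1) (1,3,2) (1,4,1) (1,4,2) (1,4,3) (2,2,1) (2,3,1) (2,3,2) (2,4,1) (2,4,2) (2,4,3) (3,2,1) (3,3,1) (3,3,2) (3,4,1) (3,4,2) (3,4,3) (4,2,1) (4,3,1) (4,3,2) (4,4,1) (4,4,2) (4,4,3) — 24.
Summing: 12 + 20 + 24 = 56.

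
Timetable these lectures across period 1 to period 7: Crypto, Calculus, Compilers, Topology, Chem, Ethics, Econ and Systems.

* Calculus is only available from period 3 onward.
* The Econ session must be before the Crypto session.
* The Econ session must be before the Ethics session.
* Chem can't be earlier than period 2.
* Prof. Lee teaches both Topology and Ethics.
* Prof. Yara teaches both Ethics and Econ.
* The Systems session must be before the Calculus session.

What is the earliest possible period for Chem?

Chem is available from period 2.
Chem at period 2 is achievable: Econ in period 1; Crypto in period 2; Chem in period 2; Calculus in period 3; Topology in period 1; Compilers in period 1; Systems in period 1; Ethics in period 2.

period 2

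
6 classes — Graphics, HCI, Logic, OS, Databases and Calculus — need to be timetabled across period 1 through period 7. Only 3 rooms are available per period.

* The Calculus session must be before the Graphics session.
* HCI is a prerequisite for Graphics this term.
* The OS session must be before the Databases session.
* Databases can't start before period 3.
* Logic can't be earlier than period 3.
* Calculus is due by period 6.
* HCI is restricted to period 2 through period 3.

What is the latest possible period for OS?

period 6

Downstream work caps OS at period 6.
OS at period 6 is achievable: Calculus in period 1, Graphics in period 3, Logic in period 3, OS in period 6, HCI in period 2, Databases in period 7.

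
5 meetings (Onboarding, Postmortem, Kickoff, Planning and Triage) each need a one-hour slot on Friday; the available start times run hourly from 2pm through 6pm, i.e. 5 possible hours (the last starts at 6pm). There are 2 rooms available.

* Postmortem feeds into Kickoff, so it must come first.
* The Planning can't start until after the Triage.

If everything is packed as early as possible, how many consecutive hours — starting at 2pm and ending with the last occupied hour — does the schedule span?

The precedence chain requires at least 2 distinct hours.
With at most 2 per hour and 5 meetings, at least 3 hours are needed.
3 works (last occupied hour: 4pm): for example Onboarding=4pm, Kickoff=3pm, Planning=3pm, Triage=2pm, Postmortem=2pm.

3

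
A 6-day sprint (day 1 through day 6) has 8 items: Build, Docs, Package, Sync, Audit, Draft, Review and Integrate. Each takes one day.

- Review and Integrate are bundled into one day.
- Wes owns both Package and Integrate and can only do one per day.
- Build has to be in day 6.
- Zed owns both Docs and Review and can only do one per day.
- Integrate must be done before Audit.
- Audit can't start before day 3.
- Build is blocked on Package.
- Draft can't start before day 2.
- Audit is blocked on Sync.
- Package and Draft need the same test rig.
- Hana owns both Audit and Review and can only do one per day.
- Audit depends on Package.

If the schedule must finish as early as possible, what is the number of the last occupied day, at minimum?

The precedence chain requires at least 2 distinct days.
Build can't be placed before day 6, so the schedule must run through at least day 6.
6 works (last occupied day: day 6): for example Build -> day 6, Draft -> day 2, Package -> day 1, Audit -> day 3, Integrate -> day 2, Review -> day 2, Docs -> day 1, Sync -> day 1.

day 6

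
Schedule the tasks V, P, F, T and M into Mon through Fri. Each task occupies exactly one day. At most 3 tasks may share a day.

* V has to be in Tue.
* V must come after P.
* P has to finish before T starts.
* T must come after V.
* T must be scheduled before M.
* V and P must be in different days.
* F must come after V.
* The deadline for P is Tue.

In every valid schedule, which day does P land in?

P's window is Mon–Tue.
V is fixed at Tue, and P can't share a day with V.
So P must be Mon.

Mon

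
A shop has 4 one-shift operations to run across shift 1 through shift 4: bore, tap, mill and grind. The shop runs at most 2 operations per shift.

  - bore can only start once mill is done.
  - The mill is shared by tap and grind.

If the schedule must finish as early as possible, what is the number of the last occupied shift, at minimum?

The precedence chain requires at least 2 distinct shifts.
With at most 2 per shift and 4 operations, at least 2 shifts are needed.
2 works (last occupied shift: shift 2): for example mill=shift 1; tap=shift 1; grind=shift 2; bore=shift 2.

shift 2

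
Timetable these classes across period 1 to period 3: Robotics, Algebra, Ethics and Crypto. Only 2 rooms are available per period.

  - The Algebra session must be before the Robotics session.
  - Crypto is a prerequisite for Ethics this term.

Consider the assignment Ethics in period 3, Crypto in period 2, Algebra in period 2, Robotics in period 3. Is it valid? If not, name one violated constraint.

Only 2 rooms are available per period — holds.
The Algebra session must be before the Robotics session — holds.
Crypto is a prerequisite for Ethics this term — holds.

Yes, all constraints hold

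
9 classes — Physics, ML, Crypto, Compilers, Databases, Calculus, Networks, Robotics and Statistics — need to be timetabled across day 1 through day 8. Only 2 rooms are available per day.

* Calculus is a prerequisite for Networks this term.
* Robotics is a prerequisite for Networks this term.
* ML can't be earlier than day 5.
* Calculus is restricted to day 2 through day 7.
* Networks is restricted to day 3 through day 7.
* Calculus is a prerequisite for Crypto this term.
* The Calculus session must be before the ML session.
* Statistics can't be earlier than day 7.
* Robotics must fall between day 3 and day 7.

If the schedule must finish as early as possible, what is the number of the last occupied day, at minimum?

day 7

The precedence chain requires at least 2 distinct days.
With at most 2 per day and 9 classes, at least 5 days are needed.
Statistics can't be placed before day 7, so the schedule must run through at least day 7.
7 works (last occupied day: day 7): for example Physics=day 1; Robotics=day 3; Databases=day 2; ML=day 5; Calculus=day 2; Crypto=day 3; Networks=day 4; Statistics=day 7; Compilers=day 1.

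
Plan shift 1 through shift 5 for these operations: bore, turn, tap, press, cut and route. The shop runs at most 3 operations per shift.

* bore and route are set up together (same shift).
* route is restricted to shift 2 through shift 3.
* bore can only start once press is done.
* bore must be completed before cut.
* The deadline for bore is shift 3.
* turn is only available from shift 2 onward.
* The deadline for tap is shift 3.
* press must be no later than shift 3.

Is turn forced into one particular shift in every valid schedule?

No

turn can be shift 2 (e.g. tap -> shift 1; route -> shift 2; bore -> shift 2; cut -> shift 3; turn -> shift 2; press -> shift 1) or shift 3 (e.g. tap -> shift 1, route -> shift 2, press -> shift 1, bore -> shift 2, turn -> shift 3, cut -> shift 3).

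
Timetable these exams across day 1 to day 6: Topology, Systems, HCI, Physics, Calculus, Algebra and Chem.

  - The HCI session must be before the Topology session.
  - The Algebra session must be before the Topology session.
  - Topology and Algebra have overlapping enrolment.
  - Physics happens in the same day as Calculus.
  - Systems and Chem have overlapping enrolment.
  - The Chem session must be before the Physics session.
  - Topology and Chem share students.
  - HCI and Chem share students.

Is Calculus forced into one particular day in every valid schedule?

No

Calculus can be day 2 (e.g. Physics=day 2; Systems=day 2; Calculus=day 2; HCI=day 2; Algebra=day 1; Chem=day 1; Topology=day 3) or day 3 (e.g. Physics -> day 3, Chem -> day 2, Calculus -> day 3, Systems -> day 1, Topology -> day 3, HCI -> day 1, Algebra -> day 1).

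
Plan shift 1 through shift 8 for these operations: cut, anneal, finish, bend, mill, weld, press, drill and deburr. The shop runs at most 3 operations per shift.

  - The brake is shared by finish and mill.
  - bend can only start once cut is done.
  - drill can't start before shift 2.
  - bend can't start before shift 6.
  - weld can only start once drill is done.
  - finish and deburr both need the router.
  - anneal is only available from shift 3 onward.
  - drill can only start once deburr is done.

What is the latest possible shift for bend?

shift 8

Bend is available from shift 6.
bend at shift 8 is achievable: mill=shift 1; weld=shift 3; drill=shift 2; finish=shift 2; press=shift 2; bend=shift 8; cut=shift 1; deburr=shift 1; anneal=shift 3.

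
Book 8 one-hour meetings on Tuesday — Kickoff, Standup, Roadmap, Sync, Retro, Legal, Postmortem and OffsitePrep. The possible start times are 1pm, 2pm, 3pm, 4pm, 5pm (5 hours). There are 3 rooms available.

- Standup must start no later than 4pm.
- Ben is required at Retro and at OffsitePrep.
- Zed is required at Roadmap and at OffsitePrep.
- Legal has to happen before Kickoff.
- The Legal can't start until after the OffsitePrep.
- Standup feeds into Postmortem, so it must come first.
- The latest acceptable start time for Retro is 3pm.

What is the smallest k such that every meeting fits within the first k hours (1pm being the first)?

3 hours

The precedence chain requires at least 3 distinct hours.
With at most 3 per hour and 8 meetings, at least 3 hours are needed.
3 works (last occupied hour: 3pm): for example Postmortem=2pm, Legal=2pm, Roadmap=2pm, Standup=1pm, OffsitePrep=1pm, Sync=1pm, Kickoff=3pm, Retro=3pm.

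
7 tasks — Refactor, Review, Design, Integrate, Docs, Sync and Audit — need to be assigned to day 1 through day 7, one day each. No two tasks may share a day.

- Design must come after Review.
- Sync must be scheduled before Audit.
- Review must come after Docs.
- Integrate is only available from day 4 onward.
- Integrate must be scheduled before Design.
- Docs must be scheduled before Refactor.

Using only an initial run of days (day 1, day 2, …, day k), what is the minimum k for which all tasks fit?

7 days

The precedence chain requires at least 3 distinct days.
With at most 1 per day and 7 tasks, at least 7 days are needed.
Propagating the time windows through the other constraints, Design can't land before day 5, so the schedule must run through at least day 5.
7 works (last occupied day: day 7): for example Design -> day 5, Review -> day 2, Docs -> day 1, Refactor -> day 3, Sync -> day 6, Integrate -> day 4, Audit -> day 7.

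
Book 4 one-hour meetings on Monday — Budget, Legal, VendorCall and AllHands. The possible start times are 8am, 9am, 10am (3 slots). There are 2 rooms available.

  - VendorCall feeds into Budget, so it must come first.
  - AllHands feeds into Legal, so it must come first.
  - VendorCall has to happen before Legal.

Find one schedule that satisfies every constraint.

Legal in 9am, AllHands in 8am, Budget in 9am, VendorCall in 8am

Checking: VendorCall(8am) before Legal(9am); AllHands(8am) before Legal(9am); VendorCall(8am) before Budget(9am); max 2 per slot (cap 2).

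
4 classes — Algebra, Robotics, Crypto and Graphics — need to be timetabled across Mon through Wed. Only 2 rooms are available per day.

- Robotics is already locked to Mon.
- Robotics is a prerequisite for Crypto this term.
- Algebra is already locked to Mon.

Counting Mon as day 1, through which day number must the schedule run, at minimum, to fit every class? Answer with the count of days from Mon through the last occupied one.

The precedence chain requires at least 2 distinct days.
With at most 2 per day and 4 classes, at least 2 days are needed.
2 works (last occupied day: Tue): for example Robotics -> Mon, Crypto -> Tue, Algebra -> Mon, Graphics -> Tue.

2 days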